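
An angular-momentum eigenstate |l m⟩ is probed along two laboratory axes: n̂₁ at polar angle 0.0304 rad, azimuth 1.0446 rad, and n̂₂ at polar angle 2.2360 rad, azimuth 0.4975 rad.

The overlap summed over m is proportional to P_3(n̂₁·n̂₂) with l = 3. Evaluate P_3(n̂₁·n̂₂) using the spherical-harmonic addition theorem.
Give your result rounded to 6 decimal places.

0.364133

Expand P_3 via completeness: Σ_{m} conj(Y_{3,m}) at Ω₁ times Y_{3,m} at Ω₂ —
  m=-3: Y*=-0.000012+0.000000i  Y=+0.015894-0.202589i  product -0.000000+0.000002i
  m=-2: Y*=-0.000468+0.000820i  Y=-0.212620+0.327522i  product -0.000169-0.000327i
  m=-1: Y*=+0.019712+0.033938i  Y=+0.202179-0.109795i  product +0.007712+0.004697i
  m=+0: Y*=+0.744285-0.000000i  Y=+0.252259+0.000000i  product +0.187753+0.000000i
  m=+1: Y*=-0.019712+0.033938i  Y=-0.202179-0.109795i  product +0.007712-0.004697i
  m=+2: Y*=-0.000468-0.000820i  Y=-0.212620-0.327522i  product -0.000169+0.000327i
  m=+3: Y*=+0.000012+0.000000i  Y=-0.015894-0.202589i  product -0.000000-0.000002i
Total Σ_m = +0.202838-0.000000i. Multiply by 1.795196: +0.364133-0.000000i. P_3(cos γ) = 0.364133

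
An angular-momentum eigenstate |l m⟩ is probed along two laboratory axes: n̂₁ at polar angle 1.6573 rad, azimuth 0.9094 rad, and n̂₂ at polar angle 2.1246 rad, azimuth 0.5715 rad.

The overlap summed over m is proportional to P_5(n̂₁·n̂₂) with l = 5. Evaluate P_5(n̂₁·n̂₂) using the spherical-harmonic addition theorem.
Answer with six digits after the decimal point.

-0.302744

Addition theorem: P_5(cos γ) = (4π/11) Σ_m Y*_{lm}(Ω₁) Y_{lm}(Ω₂), m = −5…5:
  term(m=-5) = (-0.011144, 0.093440)   from Y*(Ω₁)=(-0.074995, -0.449304), Y(Ω₂)=(-0.198301, -0.057902)
  term(m=-4) = (0.010972, 0.049253)   from Y*(Ω₁)=(0.109865, 0.059451), Y(Ω₂)=(0.264897, 0.304964)
  term(m=-3) = (-0.053485, -0.085863)   from Y*(Ω₁)=(0.292218, -0.128187), Y(Ω₂)=(-0.045400, -0.313749)
  term(m=-2) = (0.012165, 0.009753)   from Y*(Ω₁)=(-0.034875, 0.137727), Y(Ω₂)=(0.045530, -0.099856)
  term(m=-1) = (-0.093073, -0.032704)   from Y*(Ω₁)=(0.175736, 0.225782), Y(Ω₂)=(-0.290007, 0.186500)
  term(m=+0) = (0.004122, 0.000000)   from Y*(Ω₁)=(-0.146316, -0.000000), Y(Ω₂)=(-0.028172, 0.000000)
  term(m=+1) = (-0.093073, 0.032704)   from Y*(Ω₁)=(-0.175736, 0.225782), Y(Ω₂)=(0.290007, 0.186500)
  term(m=+2) = (0.012165, -0.009753)   from Y*(Ω₁)=(-0.034875, -0.137727), Y(Ω₂)=(0.045530, 0.099856)
  term(m=+3) = (-0.053485, 0.085863)   from Y*(Ω₁)=(-0.292218, -0.128187), Y(Ω₂)=(0.045400, -0.313749)
  term(m=+4) = (0.010972, -0.049253)   from Y*(Ω₁)=(0.109865, -0.059451), Y(Ω₂)=(0.264897, -0.304964)
  term(m=+5) = (-0.011144, -0.093440)   from Y*(Ω₁)=(0.074995, -0.449304), Y(Ω₂)=(0.198301, -0.057902)
Σ over m = (-0.265008, 0.000000); ×(4π/11) → (-0.302744, 0.000000). Real part: -0.302744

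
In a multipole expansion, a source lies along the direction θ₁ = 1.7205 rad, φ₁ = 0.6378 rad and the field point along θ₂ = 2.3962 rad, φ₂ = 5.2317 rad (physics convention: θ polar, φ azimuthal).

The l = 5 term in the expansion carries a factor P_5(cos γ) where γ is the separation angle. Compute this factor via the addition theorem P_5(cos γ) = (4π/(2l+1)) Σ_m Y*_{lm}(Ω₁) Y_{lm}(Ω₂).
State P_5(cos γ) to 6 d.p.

Expand P_5 via completeness: Σ_{m} conj(Y_{5,m}) at Ω₁ times Y_{5,m} at Ω₂ —
  m=-5: Y*=(-0.438258, -0.020792)  Y=(0.034541, -0.056970)  product (-0.016322, 0.024249)
  m=-4: Y*=(0.173847, -0.116499)  Y=(0.110718, 0.199598)  product (0.042501, 0.021801)
  m=-3: Y*=(0.089866, -0.251959)  Y=(-0.416590, -0.005359)  product (-0.038788, 0.104482)
  m=-2: Y*=(0.067103, 0.220675)  Y=(0.180201, -0.306026)  product (0.079624, 0.019231)
  m=-1: Y*=(0.177845, 0.131806)  Y=(-0.047083, -0.082363)  product (0.002483, -0.020854)
  m=+0: Y*=(-0.235022, -0.000000)  Y=(0.380629, 0.000000)  product (-0.089456, -0.000000)
  m=+1: Y*=(-0.177845, 0.131806)  Y=(0.047083, -0.082363)  product (0.002483, 0.020854)
  m=+2: Y*=(0.067103, -0.220675)  Y=(0.180201, 0.306026)  product (0.079624, -0.019231)
  m=+3: Y*=(-0.089866, -0.251959)  Y=(0.416590, -0.005359)  product (-0.038788, -0.104482)
  m=+4: Y*=(0.173847, 0.116499)  Y=(0.110718, -0.199598)  product (0.042501, -0.021801)
  m=+5: Y*=(0.438258, -0.020792)  Y=(-0.034541, -0.056970)  product (-0.016322, -0.024249)
Σ over m = (0.049540, -0.000000); ×(4π/11) → (0.056594, -0.000000). Real part: 0.056594

0.056594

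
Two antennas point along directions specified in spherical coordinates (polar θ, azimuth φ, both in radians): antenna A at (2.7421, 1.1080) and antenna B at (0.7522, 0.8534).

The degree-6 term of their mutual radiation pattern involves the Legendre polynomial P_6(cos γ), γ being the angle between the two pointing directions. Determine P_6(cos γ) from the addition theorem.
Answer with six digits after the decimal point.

Addition theorem: P_6(cos γ) = (4π/13) Σ_m Y*_{lm}(Ω₁) Y_{lm}(Ω₂), m = −6…6:
  m=-6: Y*=+0.001563+0.000597i  Y=+0.019500+0.045112i  product +0.000004+0.000082i
  m=-5: Y*=-0.010105+0.009286i  Y=-0.078383+0.164193i  product -0.000733-0.002387i
  m=-4: Y*=-0.018836-0.065408i  Y=-0.364350+0.101625i  product +0.013510+0.021917i
  m=-3: Y*=+0.220014+0.040583i  Y=-0.363220-0.238694i  product -0.070226-0.067257i
  m=-2: Y*=-0.281301+0.373740i  Y=-0.016160-0.118089i  product +0.048681+0.027179i
  m=-1: Y*=-0.218086-0.437103i  Y=-0.218111+0.249992i  product +0.156839+0.040817i
  m=+0: Y*=-0.099436-0.000000i  Y=-0.225737+0.000000i  product +0.022446+0.000000i
  m=+1: Y*=+0.218086-0.437103i  Y=+0.218111+0.249992i  product +0.156839-0.040817i
  m=+2: Y*=-0.281301-0.373740i  Y=-0.016160+0.118089i  product +0.048681-0.027179i
  m=+3: Y*=-0.220014+0.040583i  Y=+0.363220-0.238694i  product -0.070226+0.067257i
  m=+4: Y*=-0.018836+0.065408i  Y=-0.364350-0.101625i  product +0.013510-0.021917i
  m=+5: Y*=+0.010105+0.009286i  Y=+0.078383+0.164193i  product -0.000733+0.002387i
  m=+6: Y*=+0.001563-0.000597i  Y=+0.019500-0.045112i  product +0.000004-0.000082i
Accumulated sum +0.318595+0.000000i; after 4π/(2l+1) scaling, +0.307968+0.000000i ⇒ P_6 = 0.307968

0.307968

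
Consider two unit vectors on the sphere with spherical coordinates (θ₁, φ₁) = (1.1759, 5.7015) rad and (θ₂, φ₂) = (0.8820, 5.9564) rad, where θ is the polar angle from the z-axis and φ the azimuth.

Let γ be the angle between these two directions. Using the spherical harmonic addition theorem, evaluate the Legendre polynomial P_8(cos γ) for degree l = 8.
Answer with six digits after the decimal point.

Summing Y*_{l m}(θ₁,φ₁)·Y_{l m}(θ₂,φ₂) over m ∈ [−8, 8]; prefactor 4π/(2·8+1) = 0.739198:
  term(m=-8) = (-0.007974, -0.015761)   from Y*(Ω₁)=(-0.015989, 0.271123), Y(Ω₂)=(-0.056203, 0.032727)
  term(m=-7) = (-0.020549, -0.094778)   from Y*(Ω₁)=(-0.270619, 0.363021), Y(Ω₂)=(-0.140697, 0.161489)
  term(m=-6) = (0.004740, -0.114432)   from Y*(Ω₁)=(-0.266952, 0.096997), Y(Ω₂)=(-0.153274, 0.372970)
  term(m=-5) = (-0.020702, 0.067813)   from Y*(Ω₁)=(0.159057, 0.037774), Y(Ω₂)=(-0.027362, 0.432844)
  term(m=-4) = (-0.024321, 0.039563)   from Y*(Ω₁)=(0.239920, 0.254486), Y(Ω₂)=(0.034605, 0.128195)
  term(m=-3) = (-0.000344, 0.000330)   from Y*(Ω₁)=(-0.000284, -0.001614), Y(Ω₂)=(-0.161925, -0.241610)
  term(m=-2) = (-0.088461, 0.049458)   from Y*(Ω₁)=(0.132338, -0.306640), Y(Ω₂)=(-0.240922, -0.184511)
  term(m=-1) = (0.010244, -0.002669)   from Y*(Ω₁)=(0.054275, -0.035690), Y(Ω₂)=(0.154348, 0.052314)
  term(m=+0) = (-0.106837, -0.000000)   from Y*(Ω₁)=(-0.322925, -0.000000), Y(Ω₂)=(0.330841, 0.000000)
  term(m=+1) = (0.010244, 0.002669)   from Y*(Ω₁)=(-0.054275, -0.035690), Y(Ω₂)=(-0.154348, 0.052314)
  term(m=+2) = (-0.088461, -0.049458)   from Y*(Ω₁)=(0.132338, 0.306640), Y(Ω₂)=(-0.240922, 0.184511)
  term(m=+3) = (-0.000344, -0.000330)   from Y*(Ω₁)=(0.000284, -0.001614), Y(Ω₂)=(0.161925, -0.241610)
  term(m=+4) = (-0.024321, -0.039563)   from Y*(Ω₁)=(0.239920, -0.254486), Y(Ω₂)=(0.034605, -0.128195)
  term(m=+5) = (-0.020702, -0.067813)   from Y*(Ω₁)=(-0.159057, 0.037774), Y(Ω₂)=(0.027362, 0.432844)
  term(m=+6) = (0.004740, 0.114432)   from Y*(Ω₁)=(-0.266952, -0.096997), Y(Ω₂)=(-0.153274, -0.372970)
  term(m=+7) = (-0.020549, 0.094778)   from Y*(Ω₁)=(0.270619, 0.363021), Y(Ω₂)=(0.140697, 0.161489)
  term(m=+8) = (-0.007974, 0.015761)   from Y*(Ω₁)=(-0.015989, -0.271123), Y(Ω₂)=(-0.056203, -0.032727)
Accumulated sum (-0.401573, 0.000000); after 4π/(2l+1) scaling, (-0.296842, 0.000000) ⇒ P_8 = -0.296842

-0.296842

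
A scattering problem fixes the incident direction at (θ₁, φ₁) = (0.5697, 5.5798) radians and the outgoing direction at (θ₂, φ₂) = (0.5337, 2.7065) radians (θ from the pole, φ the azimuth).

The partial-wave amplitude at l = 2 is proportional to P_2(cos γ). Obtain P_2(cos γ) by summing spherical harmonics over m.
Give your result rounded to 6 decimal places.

Expand P_2 via completeness: Σ_{m} conj(Y_{2,m}) at Ω₁ times Y_{2,m} at Ω₂ —
  term(m=-2) = +0.009655-0.005743i   from Y*(Ω₁)=+0.018350-0.110870i, Y(Ω₂)=+0.064447+0.076420i
  term(m=-1) = -0.114477+0.031472i   from Y*(Ω₁)=+0.267605-0.226953i, Y(Ω₂)=-0.306832-0.142615i
  term(m=+0) = +0.137197+0.000000i   from Y*(Ω₁)=+0.355512-0.000000i, Y(Ω₂)=+0.385915+0.000000i
  term(m=+1) = -0.114477-0.031472i   from Y*(Ω₁)=-0.267605-0.226953i, Y(Ω₂)=+0.306832-0.142615i
  term(m=+2) = +0.009655+0.005743i   from Y*(Ω₁)=+0.018350+0.110870i, Y(Ω₂)=+0.064447-0.076420i
Accumulated sum -0.072446+0.000000i; after 4π/(2l+1) scaling, -0.182076+0.000000i ⇒ P_2 = -0.182076

-0.182076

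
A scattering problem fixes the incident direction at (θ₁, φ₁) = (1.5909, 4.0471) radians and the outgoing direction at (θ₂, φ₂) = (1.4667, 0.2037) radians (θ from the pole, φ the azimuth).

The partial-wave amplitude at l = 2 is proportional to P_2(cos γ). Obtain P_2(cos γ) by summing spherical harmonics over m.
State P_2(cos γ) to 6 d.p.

0.369773

Summing Y*_{l m}(θ₁,φ₁)·Y_{l m}(θ₂,φ₂) over m ∈ [−2, 2]; prefactor 4π/(2·2+1) = 2.513274:
  [-2]  conj(Y_{2,-2})(Ω₁) = -0.09186 + 0.37503j ; Y_{2,-2}(Ω₂) = 0.35083 - 0.15140j ; Δ = 0.02455 + 0.14548j
  [-1]  conj(Y_{2,-1})(Ω₁) = 0.00958 + 0.01222j ; Y_{2,-1}(Ω₂) = 0.07819 - 0.01615j ; Δ = 0.00095 + 0.00080j
  [+0]  conj(Y_{2,0})(Ω₁) = -0.31501 + 0.00000j ; Y_{2,0}(Ω₂) = -0.30518 + 0.00000j ; Δ = 0.09613 + 0.00000j
  [+1]  conj(Y_{2,1})(Ω₁) = -0.00958 + 0.01222j ; Y_{2,1}(Ω₂) = -0.07819 - 0.01615j ; Δ = 0.00095 - 0.00080j
  [+2]  conj(Y_{2,2})(Ω₁) = -0.09186 - 0.37503j ; Y_{2,2}(Ω₂) = 0.35083 + 0.15140j ; Δ = 0.02455 - 0.14548j
Accumulated sum 0.14713 + 0.00000j; after 4π/(2l+1) scaling, 0.36977 + 0.00000j ⇒ P_2 = 0.369773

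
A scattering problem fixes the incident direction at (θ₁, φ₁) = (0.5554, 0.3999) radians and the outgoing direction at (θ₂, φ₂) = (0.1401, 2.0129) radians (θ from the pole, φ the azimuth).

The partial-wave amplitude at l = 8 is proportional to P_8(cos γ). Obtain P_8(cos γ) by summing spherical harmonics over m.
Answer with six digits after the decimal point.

-0.214087

Addition theorem: P_8(cos γ) = (4π/17) Σ_m Y*_{lm}(Ω₁) Y_{lm}(Ω₂), m = −8…8:
  m=-8: Y*=-0.003075-0.000177i  Y=-0.000000+0.000000i  product +0.000000-0.000000i
  m=-7: Y*=-0.018700+0.006663i  Y=+0.000000-0.000002i  product +0.000000+0.000000i
  m=-6: Y*=-0.058604+0.053747i  Y=+0.000034+0.000018i  product -0.000003+0.000001i
  m=-5: Y*=-0.091656+0.200538i  Y=-0.000402+0.000299i  product -0.000023-0.000108i
  m=-4: Y*=-0.012132+0.421086i  Y=-0.000960-0.004793i  product +0.002030-0.000346i
  m=-3: Y*=+0.179809+0.462086i  Y=+0.034279+0.008552i  product +0.002212+0.017377i
  m=-2: Y*=+0.131326+0.135164i  Y=-0.114331+0.139493i  product -0.033869+0.002866i
  m=-1: Y*=-0.309740-0.130920i  Y=-0.246926-0.521654i  product +0.008188+0.193905i
  m=+0: Y*=-0.313544-0.000000i  Y=+0.786780+0.000000i  product -0.246690-0.000000i
  m=+1: Y*=+0.309740-0.130920i  Y=+0.246926-0.521654i  product +0.008188-0.193905i
  m=+2: Y*=+0.131326-0.135164i  Y=-0.114331-0.139493i  product -0.033869-0.002866i
  m=+3: Y*=-0.179809+0.462086i  Y=-0.034279+0.008552i  product +0.002212-0.017377i
  m=+4: Y*=-0.012132-0.421086i  Y=-0.000960+0.004793i  product +0.002030+0.000346i
  m=+5: Y*=+0.091656+0.200538i  Y=+0.000402+0.000299i  product -0.000023+0.000108i
  m=+6: Y*=-0.058604-0.053747i  Y=+0.000034-0.000018i  product -0.000003-0.000001i
  m=+7: Y*=+0.018700+0.006663i  Y=-0.000000-0.000002i  product +0.000000-0.000000i
  m=+8: Y*=-0.003075+0.000177i  Y=-0.000000-0.000000i  product +0.000000+0.000000i
Total Σ_m = -0.289620-0.000000i. Multiply by 0.739198: -0.214087-0.000000i. P_8(cos γ) = -0.214087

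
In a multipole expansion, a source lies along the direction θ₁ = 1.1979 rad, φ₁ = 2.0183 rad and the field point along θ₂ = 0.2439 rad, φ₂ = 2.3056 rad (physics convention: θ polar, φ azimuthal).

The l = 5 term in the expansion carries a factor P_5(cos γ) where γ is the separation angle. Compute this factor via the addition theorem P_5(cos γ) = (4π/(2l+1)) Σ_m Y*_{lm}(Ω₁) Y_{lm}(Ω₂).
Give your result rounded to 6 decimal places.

-0.075876

Addition theorem: P_5(cos γ) = (4π/11) Σ_m Y*_{lm}(Ω₁) Y_{lm}(Ω₂), m = −5…5:
  m=-5: Y*=-0.25549 - 0.20105j  Y=0.00019 + 0.00033j  product 0.00002 - 0.00012j
  m=-4: Y*=-0.08746 + 0.39257j  Y=-0.00474 - 0.00097j  product 0.00080 - 0.00178j
  m=-3: Y*=0.05294 - 0.01230j  Y=0.02935 - 0.02156j  product 0.00129 - 0.00150j
  m=-2: Y*=0.20158 + 0.25144j  Y=-0.01768 + 0.17414j  product -0.04735 + 0.03066j
  m=-1: Y*=0.06301 - 0.13128j  Y=-0.33387 - 0.36949j  product -0.06954 + 0.02055j
  m=+0: Y*=0.29054 + 0.00000j  Y=0.56160 + 0.00000j  product 0.16317 + 0.00000j
  m=+1: Y*=-0.06301 - 0.13128j  Y=0.33387 - 0.36949j  product -0.06954 - 0.02055j
  m=+2: Y*=0.20158 - 0.25144j  Y=-0.01768 - 0.17414j  product -0.04735 - 0.03066j
  m=+3: Y*=-0.05294 - 0.01230j  Y=-0.02935 - 0.02156j  product 0.00129 + 0.00150j
  m=+4: Y*=-0.08746 - 0.39257j  Y=-0.00474 + 0.00097j  product 0.00080 + 0.00178j
  m=+5: Y*=0.25549 - 0.20105j  Y=-0.00019 + 0.00033j  product 0.00002 + 0.00012j
Σ over m = -0.06642 + 0.00000j; ×(4π/11) → -0.07588 + 0.00000j. Real part: -0.075876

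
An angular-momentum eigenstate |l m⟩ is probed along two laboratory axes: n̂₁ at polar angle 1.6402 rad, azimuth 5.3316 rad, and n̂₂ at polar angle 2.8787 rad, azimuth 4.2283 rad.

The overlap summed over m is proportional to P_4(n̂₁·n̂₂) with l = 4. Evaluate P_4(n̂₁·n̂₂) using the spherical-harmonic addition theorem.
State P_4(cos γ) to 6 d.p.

0.253313

Term-by-term m-sum for l=4 (normalisation 4π/9 = 1.396263):
  m=-4: Y*=-0.34496 + 0.27036j  Y=-0.00072 + 0.00189j  product -0.00026 - 0.00085j
  m=-3: Y*=0.08265 + 0.02438j  Y=-0.02106 + 0.00251j  product -0.00180 - 0.00031j
  m=-2: Y*=0.10497 + 0.30410j  Y=-0.07078 - 0.10288j  product 0.02386 - 0.03232j
  m=-1: Y*=0.05635 - 0.07906j  Y=0.19489 - 0.37064j  product -0.01832 - 0.03629j
  m=+0: Y*=0.30218 + 0.00000j  Y=0.57740 + 0.00000j  product 0.17448 + 0.00000j
  m=+1: Y*=-0.05635 - 0.07906j  Y=-0.19489 - 0.37064j  product -0.01832 + 0.03629j
  m=+2: Y*=0.10497 - 0.30410j  Y=-0.07078 + 0.10288j  product 0.02386 + 0.03232j
  m=+3: Y*=-0.08265 + 0.02438j  Y=0.02106 + 0.00251j  product -0.00180 + 0.00031j
  m=+4: Y*=-0.34496 - 0.27036j  Y=-0.00072 - 0.00189j  product -0.00026 + 0.00085j
Accumulated sum 0.18142 - 0.00000j; after 4π/(2l+1) scaling, 0.25331 - 0.00000j ⇒ P_4 = 0.253313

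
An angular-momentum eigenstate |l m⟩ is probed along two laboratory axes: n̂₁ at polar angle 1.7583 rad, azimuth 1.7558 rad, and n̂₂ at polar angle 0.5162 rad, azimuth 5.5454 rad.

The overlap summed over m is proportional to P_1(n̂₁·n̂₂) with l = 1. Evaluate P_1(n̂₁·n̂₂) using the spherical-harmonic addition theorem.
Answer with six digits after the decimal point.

Expand P_1 via completeness: Σ_{m} conj(Y_{1,m}) at Ω₁ times Y_{1,m} at Ω₂ —
  m=-1: -0.06244 + 0.33365j × 0.12618 + 0.11471j = -0.04615 + 0.03494j  (running Σ = -0.04615 + 0.03494j)
  m=0: -0.09108 + 0.00000j × 0.42494 + 0.00000j = -0.03870 + 0.00000j  (running Σ = -0.08485 + 0.03494j)
  m=1: 0.06244 + 0.33365j × -0.12618 + 0.11471j = -0.04615 - 0.03494j  (running Σ = -0.13100 + 0.00000j)
Accumulated sum -0.13100 + 0.00000j; after 4π/(2l+1) scaling, -0.54875 + 0.00000j ⇒ P_1 = -0.548745

-0.548745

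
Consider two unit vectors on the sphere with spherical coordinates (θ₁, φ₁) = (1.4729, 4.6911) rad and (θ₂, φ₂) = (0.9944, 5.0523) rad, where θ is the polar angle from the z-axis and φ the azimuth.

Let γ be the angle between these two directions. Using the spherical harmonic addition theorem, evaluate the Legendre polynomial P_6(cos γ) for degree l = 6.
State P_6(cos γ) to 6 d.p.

Summing Y*_{l m}(θ₁,φ₁)·Y_{l m}(θ₂,φ₂) over m ∈ [−6, 6]; prefactor 4π/(2·6+1) = 0.966644:
  [-6]  conj(Y_{6,-6})(Ω₁) = -0.465547+0.059792i ; Y_{6,-6}(Ω₂) = +0.075802+0.149719i ; Δ = -0.044241-0.065169i
  [-5]  conj(Y_{6,-5})(Ω₁) = -0.016966-0.158781i ; Y_{6,-5}(Ω₂) = +0.374752-0.048521i ; Δ = -0.014062-0.058680i
  [-4]  conj(Y_{6,-4})(Ω₁) = -0.312083+0.026640i ; Y_{6,-4}(Ω₂) = +0.083783-0.390875i ; Δ = -0.015734+0.124217i
  [-3]  conj(Y_{6,-3})(Ω₁) = -0.011595-0.181305i ; Y_{6,-3}(Ω₂) = -0.047659-0.029290i ; Δ = -0.004758+0.008980i
  [-2]  conj(Y_{6,-2})(Ω₁) = -0.267842+0.011411i ; Y_{6,-2}(Ω₂) = +0.255516-0.206551i ; Δ = -0.066081+0.058239i
  [-1]  conj(Y_{6,-1})(Ω₁) = -0.004023-0.188962i ; Y_{6,-1}(Ω₂) = -0.062728-0.177381i ; Δ = -0.033266+0.012567i
  [+0]  conj(Y_{6,0})(Ω₁) = -0.255896-0.000000i ; Y_{6,0}(Ω₂) = +0.282899+0.000000i ; Δ = -0.072393-0.000000i
  [+1]  conj(Y_{6,1})(Ω₁) = +0.004023-0.188962i ; Y_{6,1}(Ω₂) = +0.062728-0.177381i ; Δ = -0.033266-0.012567i
  [+2]  conj(Y_{6,2})(Ω₁) = -0.267842-0.011411i ; Y_{6,2}(Ω₂) = +0.255516+0.206551i ; Δ = -0.066081-0.058239i
  [+3]  conj(Y_{6,3})(Ω₁) = +0.011595-0.181305i ; Y_{6,3}(Ω₂) = +0.047659-0.029290i ; Δ = -0.004758-0.008980i
  [+4]  conj(Y_{6,4})(Ω₁) = -0.312083-0.026640i ; Y_{6,4}(Ω₂) = +0.083783+0.390875i ; Δ = -0.015734-0.124217i
  [+5]  conj(Y_{6,5})(Ω₁) = +0.016966-0.158781i ; Y_{6,5}(Ω₂) = -0.374752-0.048521i ; Δ = -0.014062+0.058680i
  [+6]  conj(Y_{6,6})(Ω₁) = -0.465547-0.059792i ; Y_{6,6}(Ω₂) = +0.075802-0.149719i ; Δ = -0.044241+0.065169i
Total Σ_m = -0.428677+0.000000i. Multiply by 0.966644: -0.414378+0.000000i. P_6(cos γ) = -0.414378

-0.414378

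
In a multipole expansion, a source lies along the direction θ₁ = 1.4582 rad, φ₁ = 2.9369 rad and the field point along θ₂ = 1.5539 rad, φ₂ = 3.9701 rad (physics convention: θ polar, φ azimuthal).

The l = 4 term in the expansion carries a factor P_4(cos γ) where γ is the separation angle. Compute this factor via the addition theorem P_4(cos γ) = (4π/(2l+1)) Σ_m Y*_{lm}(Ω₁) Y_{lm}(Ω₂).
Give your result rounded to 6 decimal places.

-0.305382

Term-by-term m-sum for l=4 (normalisation 4π/9 = 1.396263):
  m=-4: (0.294718, -0.315076) × (-0.435721, 0.075888) = (-0.104504, 0.159651)  (running Σ = (-0.104504, 0.159651))
  m=-3: (-0.112773, 0.079506) × (0.016750, 0.012895) = (-0.002914, -0.000122)  (running Σ = (-0.107419, 0.159528))
  m=-2: (-0.276229, 0.119856) × (0.028741, 0.332520) = (-0.047793, -0.088407)  (running Σ = (-0.155212, 0.071121))
  m=-1: (0.150578, -0.031260) × (0.016196, -0.017657) = (0.001887, -0.003165)  (running Σ = (-0.153325, 0.067956))
  m=0: (0.277882, -0.000000) × (0.316451, 0.000000) = (0.087936, 0.000000)  (running Σ = (-0.065389, 0.067956))
  m=1: (-0.150578, -0.031260) × (-0.016196, -0.017657) = (0.001887, 0.003165)  (running Σ = (-0.063502, 0.071121))
  m=2: (-0.276229, -0.119856) × (0.028741, -0.332520) = (-0.047793, 0.088407)  (running Σ = (-0.111296, 0.159528))
  m=3: (0.112773, 0.079506) × (-0.016750, 0.012895) = (-0.002914, 0.000122)  (running Σ = (-0.114210, 0.159651))
  m=4: (0.294718, 0.315076) × (-0.435721, -0.075888) = (-0.104504, -0.159651)  (running Σ = (-0.218714, 0.000000))
Total Σ_m = (-0.218714, 0.000000). Multiply by 1.396263: (-0.305382, 0.000000). P_4(cos γ) = -0.305382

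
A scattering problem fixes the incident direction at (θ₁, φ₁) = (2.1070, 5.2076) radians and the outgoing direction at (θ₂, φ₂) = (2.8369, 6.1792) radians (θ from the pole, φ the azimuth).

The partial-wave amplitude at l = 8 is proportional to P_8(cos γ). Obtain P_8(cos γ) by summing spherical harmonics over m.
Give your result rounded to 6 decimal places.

Summing Y*_{l m}(θ₁,φ₁)·Y_{l m}(θ₂,φ₂) over m ∈ [−8, 8]; prefactor 4π/(2·8+1) = 0.739198:
  [-8]  conj(Y_{8,-8})(Ω₁) = (-0.104867, -0.112409) ; Y_{8,-8}(Ω₂) = (0.000023, 0.000025) ; Δ = (0.000000, -0.000005)
  [-7]  conj(Y_{8,-7})(Ω₁) = (-0.116647, 0.346319) ; Y_{8,-7}(Ω₂) = (-0.000321, -0.000286) ; Δ = (0.000137, -0.000078)
  [-6]  conj(Y_{8,-6})(Ω₁) = (0.436422, -0.075062) ; Y_{8,-6}(Ω₂) = (0.002817, 0.002028) ; Δ = (0.001382, 0.000674)
  [-5]  conj(Y_{8,-5})(Ω₁) = (-0.110182, -0.140357) ; Y_{8,-5}(Ω₂) = (-0.017422, -0.009973) ; Δ = (0.000520, 0.003544)
  [-4]  conj(Y_{8,-4})(Ω₁) = (0.100032, -0.230124) ; Y_{8,-4}(Ω₂) = (0.078120, 0.034506) ; Δ = (0.015755, -0.014525)
  [-3]  conj(Y_{8,-3})(Ω₁) = (-0.318967, 0.027230) ; Y_{8,-3}(Ω₂) = (-0.249141, -0.080345) ; Δ = (0.081656, 0.018843)
  [-2]  conj(Y_{8,-2})(Ω₁) = (-0.054144, -0.082574) ; Y_{8,-2}(Ω₂) = (0.521845, 0.110121) ; Δ = (-0.019162, -0.049053)
  [-1]  conj(Y_{8,-1})(Ω₁) = (-0.161052, 0.298188) ; Y_{8,-1}(Ω₂) = (-0.553604, -0.057775) ; Δ = (0.106387, -0.155773)
  [+0]  conj(Y_{8,0})(Ω₁) = (-0.049890, -0.000000) ; Y_{8,0}(Ω₂) = (-0.108706, 0.000000) ; Δ = (0.005423, 0.000000)
  [+1]  conj(Y_{8,1})(Ω₁) = (0.161052, 0.298188) ; Y_{8,1}(Ω₂) = (0.553604, -0.057775) ; Δ = (0.106387, 0.155773)
  [+2]  conj(Y_{8,2})(Ω₁) = (-0.054144, 0.082574) ; Y_{8,2}(Ω₂) = (0.521845, -0.110121) ; Δ = (-0.019162, 0.049053)
  [+3]  conj(Y_{8,3})(Ω₁) = (0.318967, 0.027230) ; Y_{8,3}(Ω₂) = (0.249141, -0.080345) ; Δ = (0.081656, -0.018843)
  [+4]  conj(Y_{8,4})(Ω₁) = (0.100032, 0.230124) ; Y_{8,4}(Ω₂) = (0.078120, -0.034506) ; Δ = (0.015755, 0.014525)
  [+5]  conj(Y_{8,5})(Ω₁) = (0.110182, -0.140357) ; Y_{8,5}(Ω₂) = (0.017422, -0.009973) ; Δ = (0.000520, -0.003544)
  [+6]  conj(Y_{8,6})(Ω₁) = (0.436422, 0.075062) ; Y_{8,6}(Ω₂) = (0.002817, -0.002028) ; Δ = (0.001382, -0.000674)
  [+7]  conj(Y_{8,7})(Ω₁) = (0.116647, 0.346319) ; Y_{8,7}(Ω₂) = (0.000321, -0.000286) ; Δ = (0.000137, 0.000078)
  [+8]  conj(Y_{8,8})(Ω₁) = (-0.104867, 0.112409) ; Y_{8,8}(Ω₂) = (0.000023, -0.000025) ; Δ = (0.000000, 0.000005)
Accumulated sum (0.378772, -0.000000); after 4π/(2l+1) scaling, (0.279988, -0.000000) ⇒ P_8 = 0.279988

0.279988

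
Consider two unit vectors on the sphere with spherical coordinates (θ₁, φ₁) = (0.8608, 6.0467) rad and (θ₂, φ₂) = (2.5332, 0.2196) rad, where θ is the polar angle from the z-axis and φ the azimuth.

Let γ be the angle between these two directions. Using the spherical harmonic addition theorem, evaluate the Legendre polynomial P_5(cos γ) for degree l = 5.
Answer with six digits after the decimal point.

Term-by-term m-sum for l=5 (normalisation 4π/11 = 1.142397):
  m=-5: Y*=+0.044086-0.107751i  Y=+0.012891-0.025203i  product -0.002147-0.002500i
  m=-4: Y*=+0.185110-0.256646i  Y=-0.082045+0.098924i  product +0.010201+0.039368i
  m=-3: Y*=+0.323278-0.277561i  Y=+0.258430-0.200072i  product +0.028012-0.136409i
  m=-2: Y*=+0.155339-0.079488i  Y=-0.419395+0.197033i  product -0.049486+0.063944i
  m=-1: Y*=-0.273278+0.065859i  Y=+0.195497-0.043635i  product -0.050552+0.024800i
  m=+0: Y*=-0.256803-0.000000i  Y=+0.342651+0.000000i  product -0.087994-0.000000i
  m=+1: Y*=+0.273278+0.065859i  Y=-0.195497-0.043635i  product -0.050552-0.024800i
  m=+2: Y*=+0.155339+0.079488i  Y=-0.419395-0.197033i  product -0.049486-0.063944i
  m=+3: Y*=-0.323278-0.277561i  Y=-0.258430-0.200072i  product +0.028012+0.136409i
  m=+4: Y*=+0.185110+0.256646i  Y=-0.082045-0.098924i  product +0.010201-0.039368i
  m=+5: Y*=-0.044086-0.107751i  Y=-0.012891-0.025203i  product -0.002147+0.002500i
Σ over m = -0.215937-0.000000i; ×(4π/11) → -0.246686-0.000000i. Real part: -0.246686

-0.246686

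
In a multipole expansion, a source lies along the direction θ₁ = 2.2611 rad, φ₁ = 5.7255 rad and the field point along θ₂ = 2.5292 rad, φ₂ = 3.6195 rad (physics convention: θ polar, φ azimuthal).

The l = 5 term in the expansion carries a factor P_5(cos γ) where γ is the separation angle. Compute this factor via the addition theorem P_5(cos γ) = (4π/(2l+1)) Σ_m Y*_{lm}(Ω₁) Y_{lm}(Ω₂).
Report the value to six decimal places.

Expand P_5 via completeness: Σ_{m} conj(Y_{5,m}) at Ω₁ times Y_{5,m} at Ω₂ —
  m=-5: -0.118685-0.043750i × +0.021273+0.019899i = -0.001654-0.003292i  (running Σ = -0.001654-0.003292i)
  m=-4: +0.202523+0.260977i × +0.043832+0.123583i = -0.023376+0.036468i  (running Σ = -0.025030+0.033175i)
  m=-3: -0.042888-0.417940i × -0.045128+0.327160i = +0.138669+0.004830i  (running Σ = +0.113639+0.038005i)
  m=-2: -0.061078+0.124709i × -0.266679+0.377540i = -0.030794-0.056317i  (running Σ = +0.082845-0.018312i)
  m=-1: -0.256479+0.159974i × -0.170162+0.088136i = +0.029544-0.049826i  (running Σ = +0.112388-0.068139i)
  m=0: +0.225309-0.000000i × +0.346945+0.000000i = +0.078170+0.000000i  (running Σ = +0.190558-0.068139i)
  m=1: +0.256479+0.159974i × +0.170162+0.088136i = +0.029544+0.049826i  (running Σ = +0.220102-0.018312i)
  m=2: -0.061078-0.124709i × -0.266679-0.377540i = -0.030794+0.056317i  (running Σ = +0.189307+0.038005i)
  m=3: +0.042888-0.417940i × +0.045128+0.327160i = +0.138669-0.004830i  (running Σ = +0.327976+0.033175i)
  m=4: +0.202523-0.260977i × +0.043832-0.123583i = -0.023376-0.036468i  (running Σ = +0.304601-0.003292i)
  m=5: +0.118685-0.043750i × -0.021273+0.019899i = -0.001654+0.003292i  (running Σ = +0.302946-0.000000i)
Total Σ_m = +0.302946-0.000000i. Multiply by 1.142397: +0.346085-0.000000i. P_5(cos γ) = 0.346085

0.346085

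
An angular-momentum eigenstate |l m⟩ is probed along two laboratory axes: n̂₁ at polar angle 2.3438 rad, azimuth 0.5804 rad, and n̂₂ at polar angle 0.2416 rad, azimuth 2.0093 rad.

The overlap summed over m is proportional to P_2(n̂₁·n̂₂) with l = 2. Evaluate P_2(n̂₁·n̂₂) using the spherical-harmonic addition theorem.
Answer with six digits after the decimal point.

0.141157

Expand P_2 via completeness: Σ_{m} conj(Y_{2,m}) at Ω₁ times Y_{2,m} at Ω₂ —
  m=-2: 0.07889 + 0.18152j × -0.01414 + 0.01700j = -0.00420 - 0.00123j  (running Σ = -0.00420 - 0.00123j)
  m=-1: -0.32292 - 0.21175j × -0.07620 - 0.16249j = -0.00980 + 0.06861j  (running Σ = -0.01400 + 0.06738j)
  m=0: 0.14597 + 0.00000j × 0.57662 + 0.00000j = 0.08417 + 0.00000j  (running Σ = 0.07017 + 0.06738j)
  m=1: 0.32292 - 0.21175j × 0.07620 - 0.16249j = -0.00980 - 0.06861j  (running Σ = 0.06037 - 0.00123j)
  m=2: 0.07889 - 0.18152j × -0.01414 - 0.01700j = -0.00420 + 0.00123j  (running Σ = 0.05616 - 0.00000j)
Σ over m = 0.05616 - 0.00000j; ×(4π/5) → 0.14116 - 0.00000j. Real part: 0.141157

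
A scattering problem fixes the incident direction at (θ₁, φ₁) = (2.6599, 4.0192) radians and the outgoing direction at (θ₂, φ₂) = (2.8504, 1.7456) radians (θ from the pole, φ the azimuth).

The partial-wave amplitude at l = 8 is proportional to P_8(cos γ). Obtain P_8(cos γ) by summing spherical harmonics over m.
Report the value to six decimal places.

0.150886

Addition theorem: P_8(cos γ) = (4π/17) Σ_m Y*_{lm}(Ω₁) Y_{lm}(Ω₂), m = −8…8:
  m=-8: Y*=(0.000809, 0.000736)  Y=(0.000004, -0.000023)  product (0.000000, -0.000000)
  m=-7: Y*=(0.008287, -0.001167)  Y=(-0.000299, -0.000108)  product (-0.000003, -0.000001)
  m=-6: Y*=(0.021082, -0.034136)  Y=(-0.001341, 0.002332)  product (0.000051, 0.000095)
  m=-5: Y*=(-0.043035, -0.127995)  Y=(0.012541, 0.010494)  product (0.000803, -0.002057)
  m=-4: Y*=(-0.300490, -0.116147)  Y=(0.056057, -0.047141)  product (-0.022320, 0.007655)
  m=-3: Y*=(-0.446064, 0.248790)  Y=(-0.118752, -0.205299)  product (0.104048, 0.062032)
  m=-2: Y*=(-0.075994, 0.407390)  Y=(-0.483470, 0.176265)  product (-0.035068, -0.210356)
  m=-1: Y*=(-0.074726, -0.089954)  Y=(0.102710, 0.581579)  product (0.044640, -0.052698)
  m=+0: Y*=(-0.461348, -0.000000)  Y=(-0.042954, 0.000000)  product (0.019817, 0.000000)
  m=+1: Y*=(0.074726, -0.089954)  Y=(-0.102710, 0.581579)  product (0.044640, 0.052698)
  m=+2: Y*=(-0.075994, -0.407390)  Y=(-0.483470, -0.176265)  product (-0.035068, 0.210356)
  m=+3: Y*=(0.446064, 0.248790)  Y=(0.118752, -0.205299)  product (0.104048, -0.062032)
  m=+4: Y*=(-0.300490, 0.116147)  Y=(0.056057, 0.047141)  product (-0.022320, -0.007655)
  m=+5: Y*=(0.043035, -0.127995)  Y=(-0.012541, 0.010494)  product (0.000803, 0.002057)
  m=+6: Y*=(0.021082, 0.034136)  Y=(-0.001341, -0.002332)  product (0.000051, -0.000095)
  m=+7: Y*=(-0.008287, -0.001167)  Y=(0.000299, -0.000108)  product (-0.000003, 0.000001)
  m=+8: Y*=(0.000809, -0.000736)  Y=(0.000004, 0.000023)  product (0.000000, 0.000000)
Total Σ_m = (0.204121, 0.000000). Multiply by 0.739198: (0.150886, 0.000000). P_8(cos γ) = 0.150886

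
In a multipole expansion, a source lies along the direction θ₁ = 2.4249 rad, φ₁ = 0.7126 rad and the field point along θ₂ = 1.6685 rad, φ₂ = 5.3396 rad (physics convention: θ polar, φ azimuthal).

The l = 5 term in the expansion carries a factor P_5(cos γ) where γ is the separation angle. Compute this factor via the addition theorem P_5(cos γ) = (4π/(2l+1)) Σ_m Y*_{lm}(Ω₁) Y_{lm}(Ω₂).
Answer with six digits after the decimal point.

Expand P_5 via completeness: Σ_{m} conj(Y_{5,m}) at Ω₁ times Y_{5,m} at Ω₂ —
  m=-5: Y*=(-0.051804, -0.023222)  Y=(0.002509, -0.453163)  product (-0.010653, 0.023417)
  m=-4: Y*=(0.197382, -0.059158)  Y=(0.113269, 0.083064)  product (0.027271, 0.009695)
  m=-3: Y*=(-0.216806, 0.340489)  Y=(0.296870, -0.095370)  product (-0.031891, 0.121758)
  m=-2: Y*=(-0.056436, -0.384877)  Y=(-0.049492, 0.151179)  product (0.060979, 0.010516)
  m=-1: Y*=(-0.027392, -0.023669)  Y=(0.162507, 0.224194)  product (0.000855, -0.009987)
  m=+0: Y*=(0.390975, -0.000000)  Y=(-0.163591, 0.000000)  product (-0.063960, 0.000000)
  m=+1: Y*=(0.027392, -0.023669)  Y=(-0.162507, 0.224194)  product (0.000855, 0.009987)
  m=+2: Y*=(-0.056436, 0.384877)  Y=(-0.049492, -0.151179)  product (0.060979, -0.010516)
  m=+3: Y*=(0.216806, 0.340489)  Y=(-0.296870, -0.095370)  product (-0.031891, -0.121758)
  m=+4: Y*=(0.197382, 0.059158)  Y=(0.113269, -0.083064)  product (0.027271, -0.009695)
  m=+5: Y*=(0.051804, -0.023222)  Y=(-0.002509, -0.453163)  product (-0.010653, -0.023417)
Accumulated sum (0.029161, -0.000000); after 4π/(2l+1) scaling, (0.033313, -0.000000) ⇒ P_5 = 0.033313

0.033313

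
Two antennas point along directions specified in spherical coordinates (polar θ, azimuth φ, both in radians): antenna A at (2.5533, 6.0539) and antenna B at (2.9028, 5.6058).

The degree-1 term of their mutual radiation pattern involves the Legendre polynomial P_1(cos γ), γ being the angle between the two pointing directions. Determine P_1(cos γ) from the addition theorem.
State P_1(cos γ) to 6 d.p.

0.926585

Addition theorem: P_1(cos γ) = (4π/3) Σ_m Y*_{lm}(Ω₁) Y_{lm}(Ω₂), m = −1…1:
  m=-1: 0.18671 - 0.04358j × 0.06368 + 0.05122j = 0.01412 + 0.00679j  (running Σ = 0.01412 + 0.00679j)
  m=0: -0.40646 + 0.00000j × -0.47474 + 0.00000j = 0.19296 + 0.00000j  (running Σ = 0.20708 + 0.00679j)
  m=1: -0.18671 - 0.04358j × -0.06368 + 0.05122j = 0.01412 - 0.00679j  (running Σ = 0.22121 + 0.00000j)
Σ over m = 0.22121 + 0.00000j; ×(4π/3) → 0.92658 + 0.00000j. Real part: 0.926585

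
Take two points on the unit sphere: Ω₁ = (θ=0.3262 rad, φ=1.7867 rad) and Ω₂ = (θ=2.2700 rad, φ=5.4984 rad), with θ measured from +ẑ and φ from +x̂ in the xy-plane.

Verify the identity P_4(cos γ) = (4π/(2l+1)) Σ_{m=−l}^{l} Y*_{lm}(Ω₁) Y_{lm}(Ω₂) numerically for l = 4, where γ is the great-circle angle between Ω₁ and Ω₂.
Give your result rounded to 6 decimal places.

-0.181784

Summing Y*_{l m}(θ₁,φ₁)·Y_{l m}(θ₂,φ₂) over m ∈ [−4, 4]; prefactor 4π/(2·4+1) = 1.396263:
  [-4]  conj(Y_{4,-4})(Ω₁) = +0.003032+0.003547i ; Y_{4,-4}(Ω₂) = -0.151843+0.000372i ; Δ = -0.000462-0.000537i
  [-3]  conj(Y_{4,-3})(Ω₁) = +0.023540-0.031113i ; Y_{4,-3}(Ω₂) = +0.254909-0.255848i ; Δ = -0.001960-0.013954i
  [-2]  conj(Y_{4,-2})(Ω₁) = -0.164761-0.075924i ; Y_{4,-2}(Ω₂) = +0.000456+0.372237i ; Δ = +0.028186-0.061365i
  [-1]  conj(Y_{4,-1})(Ω₁) = -0.100944+0.460256i ; Y_{4,-1}(Ω₂) = +0.016551+0.016530i ; Δ = -0.009279+0.005949i
  [+0]  conj(Y_{4,0})(Ω₁) = +0.450819-0.000000i ; Y_{4,0}(Ω₂) = -0.361932+0.000000i ; Δ = -0.163166+0.000000i
  [+1]  conj(Y_{4,1})(Ω₁) = +0.100944+0.460256i ; Y_{4,1}(Ω₂) = -0.016551+0.016530i ; Δ = -0.009279-0.005949i
  [+2]  conj(Y_{4,2})(Ω₁) = -0.164761+0.075924i ; Y_{4,2}(Ω₂) = +0.000456-0.372237i ; Δ = +0.028186+0.061365i
  [+3]  conj(Y_{4,3})(Ω₁) = -0.023540-0.031113i ; Y_{4,3}(Ω₂) = -0.254909-0.255848i ; Δ = -0.001960+0.013954i
  [+4]  conj(Y_{4,4})(Ω₁) = +0.003032-0.003547i ; Y_{4,4}(Ω₂) = -0.151843-0.000372i ; Δ = -0.000462+0.000537i
Accumulated sum -0.130193-0.000000i; after 4π/(2l+1) scaling, -0.181784-0.000000i ⇒ P_4 = -0.181784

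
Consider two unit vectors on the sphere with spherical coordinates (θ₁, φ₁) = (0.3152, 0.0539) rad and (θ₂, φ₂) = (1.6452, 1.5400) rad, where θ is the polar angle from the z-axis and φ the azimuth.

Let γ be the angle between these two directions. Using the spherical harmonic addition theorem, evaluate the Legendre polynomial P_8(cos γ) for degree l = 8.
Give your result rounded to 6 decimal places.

Expand P_8 via completeness: Σ_{m} conj(Y_{8,m}) at Ω₁ times Y_{8,m} at Ω₂ —
  term(m=-8) = +0.000017+0.000014i   from Y*(Ω₁)=+0.000040+0.000018i, Y(Ω₂)=+0.488908+0.122950i
  term(m=-7) = +0.000045-0.000067i   from Y*(Ω₁)=+0.000501+0.000199i, Y(Ω₂)=+0.032153-0.146835i
  term(m=-6) = +0.001245+0.000693i   from Y*(Ω₁)=+0.003978+0.001333i, Y(Ω₂)=+0.333746+0.062380i
  term(m=-5) = +0.001670-0.003705i   from Y*(Ω₁)=+0.022528+0.006223i, Y(Ω₂)=+0.026672-0.171844i
  term(m=-4) = +0.025899+0.009126i   from Y*(Ω₁)=+0.093412+0.020458i, Y(Ω₂)=+0.284985+0.035285i
  term(m=-3) = +0.013002-0.050067i   from Y*(Ω₁)=+0.277460+0.045260i, Y(Ω₂)=+0.016975-0.183216i
  term(m=-2) = +0.141792+0.024251i   from Y*(Ω₁)=+0.542409+0.058699i, Y(Ω₂)=+0.263168+0.016230i
  term(m=-1) = +0.008383-0.098746i   from Y*(Ω₁)=+0.526193+0.028389i, Y(Ω₂)=+0.005791-0.187973i
  term(m=+0) = -0.040306-0.000000i   from Y*(Ω₁)=-0.157030-0.000000i, Y(Ω₂)=+0.256676+0.000000i
  term(m=+1) = +0.008383+0.098746i   from Y*(Ω₁)=-0.526193+0.028389i, Y(Ω₂)=-0.005791-0.187973i
  term(m=+2) = +0.141792-0.024251i   from Y*(Ω₁)=+0.542409-0.058699i, Y(Ω₂)=+0.263168-0.016230i
  term(m=+3) = +0.013002+0.050067i   from Y*(Ω₁)=-0.277460+0.045260i, Y(Ω₂)=-0.016975-0.183216i
  term(m=+4) = +0.025899-0.009126i   from Y*(Ω₁)=+0.093412-0.020458i, Y(Ω₂)=+0.284985-0.035285i
  term(m=+5) = +0.001670+0.003705i   from Y*(Ω₁)=-0.022528+0.006223i, Y(Ω₂)=-0.026672-0.171844i
  term(m=+6) = +0.001245-0.000693i   from Y*(Ω₁)=+0.003978-0.001333i, Y(Ω₂)=+0.333746-0.062380i
  term(m=+7) = +0.000045+0.000067i   from Y*(Ω₁)=-0.000501+0.000199i, Y(Ω₂)=-0.032153-0.146835i
  term(m=+8) = +0.000017-0.000014i   from Y*(Ω₁)=+0.000040-0.000018i, Y(Ω₂)=+0.488908-0.122950i
Σ over m = +0.343803+0.000000i; ×(4π/17) → +0.254139+0.000000i. Real part: 0.254139

0.254139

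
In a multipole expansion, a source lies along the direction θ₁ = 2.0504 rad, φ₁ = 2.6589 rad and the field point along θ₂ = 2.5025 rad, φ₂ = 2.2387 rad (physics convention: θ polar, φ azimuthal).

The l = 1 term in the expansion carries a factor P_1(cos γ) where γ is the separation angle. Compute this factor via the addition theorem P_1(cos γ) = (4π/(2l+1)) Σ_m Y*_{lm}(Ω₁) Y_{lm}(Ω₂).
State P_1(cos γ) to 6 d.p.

Term-by-term m-sum for l=1 (normalisation 4π/3 = 4.188790):
  m=-1: -0.271495+0.142274i × -0.127631-0.161795i = +0.057670+0.025768i  (running Σ = +0.057670+0.025768i)
  m=0: -0.225455-0.000000i × -0.392171+0.000000i = +0.088417+0.000000i  (running Σ = +0.146087+0.025768i)
  m=1: +0.271495+0.142274i × +0.127631-0.161795i = +0.057670-0.025768i  (running Σ = +0.203758+0.000000i)
Accumulated sum +0.203758+0.000000i; after 4π/(2l+1) scaling, +0.853498+0.000000i ⇒ P_1 = 0.853498

0.853498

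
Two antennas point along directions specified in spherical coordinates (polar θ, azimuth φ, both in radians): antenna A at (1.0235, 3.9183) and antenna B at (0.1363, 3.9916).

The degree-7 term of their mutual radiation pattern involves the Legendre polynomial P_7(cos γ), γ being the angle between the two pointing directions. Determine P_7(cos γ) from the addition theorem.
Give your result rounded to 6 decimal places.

0.300865

Summing Y*_{l m}(θ₁,φ₁)·Y_{l m}(θ₂,φ₂) over m ∈ [−7, 7]; prefactor 4π/(2·7+1) = 0.837758:
  m=-7: Y*=-0.109740+0.123976i  Y=-0.000000-0.000000i  product +0.000000-0.000000i
  m=-6: Y*=-0.019677-0.377004i  Y=+0.000004+0.000011i  product +0.000004-0.000002i
  m=-5: Y*=+0.309545+0.283748i  Y=+0.000089-0.000179i  product +0.000078-0.000030i
  m=-4: Y*=-0.105599+0.003672i  Y=-0.002339+0.000618i  product +0.000245-0.000074i
  m=-3: Y*=-0.208026+0.219166i  Y=+0.017506+0.011761i  product -0.006219+0.001390i
  m=-2: Y*=-0.004439-0.255331i  Y=-0.016521-0.127142i  product -0.032390+0.004783i
  m=-1: Y*=-0.146965-0.144433i  Y=-0.322437+0.367047i  product +0.100401-0.007373i
  m=+0: Y*=+0.284328-0.000000i  Y=+0.826139+0.000000i  product +0.234895+0.000000i
  m=+1: Y*=+0.146965-0.144433i  Y=+0.322437+0.367047i  product +0.100401+0.007373i
  m=+2: Y*=-0.004439+0.255331i  Y=-0.016521+0.127142i  product -0.032390-0.004783i
  m=+3: Y*=+0.208026+0.219166i  Y=-0.017506+0.011761i  product -0.006219-0.001390i
  m=+4: Y*=-0.105599-0.003672i  Y=-0.002339-0.000618i  product +0.000245+0.000074i
  m=+5: Y*=-0.309545+0.283748i  Y=-0.000089-0.000179i  product +0.000078+0.000030i
  m=+6: Y*=-0.019677+0.377004i  Y=+0.000004-0.000011i  product +0.000004+0.000002i
  m=+7: Y*=+0.109740+0.123976i  Y=+0.000000-0.000000i  product +0.000000+0.000000i
Accumulated sum +0.359131-0.000000i; after 4π/(2l+1) scaling, +0.300865-0.000000i ⇒ P_7 = 0.300865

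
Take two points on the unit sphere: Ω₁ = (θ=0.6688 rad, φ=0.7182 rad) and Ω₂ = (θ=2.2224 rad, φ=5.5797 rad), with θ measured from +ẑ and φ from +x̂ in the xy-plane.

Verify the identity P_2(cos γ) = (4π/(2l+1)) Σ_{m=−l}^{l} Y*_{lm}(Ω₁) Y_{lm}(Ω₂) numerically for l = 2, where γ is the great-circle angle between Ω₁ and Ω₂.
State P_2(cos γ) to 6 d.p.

Expand P_2 via completeness: Σ_{m} conj(Y_{2,m}) at Ω₁ times Y_{2,m} at Ω₂ —
  m=-2: Y*=(0.019899, 0.147166)  Y=(0.039828, 0.240934)  product (-0.034665, 0.010656)
  m=-1: Y*=(0.282988, 0.247300)  Y=(-0.284086, -0.240980)  product (-0.020799, -0.138449)
  m=+0: Y*=(0.267021, -0.000000)  Y=(0.032608, 0.000000)  product (0.008707, 0.000000)
  m=+1: Y*=(-0.282988, 0.247300)  Y=(0.284086, -0.240980)  product (-0.020799, 0.138449)
  m=+2: Y*=(0.019899, -0.147166)  Y=(0.039828, -0.240934)  product (-0.034665, -0.010656)
Accumulated sum (-0.102220, 0.000000); after 4π/(2l+1) scaling, (-0.256907, 0.000000) ⇒ P_2 = -0.256907

-0.256907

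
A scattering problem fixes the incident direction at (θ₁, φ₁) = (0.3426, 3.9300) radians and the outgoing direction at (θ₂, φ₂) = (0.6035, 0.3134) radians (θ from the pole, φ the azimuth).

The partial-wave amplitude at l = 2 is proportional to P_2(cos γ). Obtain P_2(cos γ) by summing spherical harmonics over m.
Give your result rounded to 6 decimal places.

Addition theorem: P_2(cos γ) = (4π/5) Σ_m Y*_{lm}(Ω₁) Y_{lm}(Ω₂), m = −2…2:
  term(m=-2) = +0.003155+0.004412i   from Y*(Ω₁)=-0.000262+0.043592i, Y(Ω₂)=+0.100764-0.072976i
  term(m=-1) = -0.078474-0.040358i   from Y*(Ω₁)=-0.172328-0.173368i, Y(Ω₂)=+0.343410-0.111292i
  term(m=+0) = +0.170842+0.000000i   from Y*(Ω₁)=+0.524004-0.000000i, Y(Ω₂)=+0.326032+0.000000i
  term(m=+1) = -0.078474+0.040358i   from Y*(Ω₁)=+0.172328-0.173368i, Y(Ω₂)=-0.343410-0.111292i
  term(m=+2) = +0.003155-0.004412i   from Y*(Ω₁)=-0.000262-0.043592i, Y(Ω₂)=+0.100764+0.072976i
Σ over m = +0.020204-0.000000i; ×(4π/5) → +0.050778-0.000000i. Real part: 0.050778

0.050778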